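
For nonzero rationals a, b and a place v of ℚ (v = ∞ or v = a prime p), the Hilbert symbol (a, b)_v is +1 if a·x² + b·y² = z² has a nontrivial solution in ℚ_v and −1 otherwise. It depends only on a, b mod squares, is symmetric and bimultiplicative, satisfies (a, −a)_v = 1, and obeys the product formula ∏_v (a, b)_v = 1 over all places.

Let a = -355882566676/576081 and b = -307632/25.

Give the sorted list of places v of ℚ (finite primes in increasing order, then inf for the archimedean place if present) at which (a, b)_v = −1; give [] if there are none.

[3, 13, 17, 31, 37, inf]

(a, b) ≡ (-10743949, -19227) mod (ℚ^×)²; places V = {2, 3, 5, 7, 11, 13, 17, 19, 23, 29, 31, 37, ∞}.
(a,b)_∞: sgn(-10743949)=−, sgn(-19227)=−, so -1.
(a,b)_29: α=1, u≡9; β=1, v≡13 (mod 29); (9|29)=+1, (13|29)=+1; sign (−1)^0·+1^1·+1^1 = +1.
(a,b)_19: α=1, u≡11; β=0, v≡9 (mod 19); (11|19)=+1, (9|19)=+1; sign (−1)^0·+1^0·+1^1 = +1.
(a,b)_7: α=2, u≡2; β=0, v≡1 (mod 7); (2|7)=+1, (1|7)=+1; sign (−1)^0·+1^0·+1^2 = +1.
(a,b)_31: α=1, u≡2; β=0, v≡29 (mod 31); (2|31)=+1, (29|31)=-1; sign (−1)^0·+1^0·-1^1 = -1.
(a,b)_17: α=1, u≡14; β=1, v≡16 (mod 17); (14|17)=-1, (16|17)=+1; sign (−1)^0·-1^1·+1^1 = -1.
(a,b)_2: α=2, β=4; u≡3, v≡5 (mod 8); ε(u)ε(v)=1·0, αω(v)=2·1, βω(u)=4·1; sum ≡ 0  ⇒  +1.
(a,b)_13: α=2, u≡8; β=1, v≡4 (mod 13); (8|13)=-1, (4|13)=+1; sign (−1)^0·-1^1·+1^2 = -1.
(a,b)_5: α=0, u≡4; β=-2, v≡3 (mod 5); (4|5)=+1, (3|5)=-1; sign (−1)^0·+1^-2·-1^0 = +1.
(a,b)_37: α=1, u≡1; β=0, v≡32 (mod 37); (1|37)=+1, (32|37)=-1; sign (−1)^0·+1^0·-1^1 = -1.
(a,b)_23: α=-2, u≡9; β=0, v≡8 (mod 23); (9|23)=+1, (8|23)=+1; sign (−1)^0·+1^0·+1^-2 = +1.
(a,b)_3: α=-2, u≡2; β=1, v≡2 (mod 3); (2|3)=-1, (2|3)=-1; sign (−1)^0·-1^1·-1^-2 = -1.
(a,b)_11: α=-2, u≡5; β=0, v≡9 (mod 11); (5|11)=+1, (9|11)=+1; sign (−1)^0·+1^0·+1^-2 = +1.
|Ram(-10743949, -19227)| = 6, even; anisotropic at {3, 13, 17, 31, 37, ∞}.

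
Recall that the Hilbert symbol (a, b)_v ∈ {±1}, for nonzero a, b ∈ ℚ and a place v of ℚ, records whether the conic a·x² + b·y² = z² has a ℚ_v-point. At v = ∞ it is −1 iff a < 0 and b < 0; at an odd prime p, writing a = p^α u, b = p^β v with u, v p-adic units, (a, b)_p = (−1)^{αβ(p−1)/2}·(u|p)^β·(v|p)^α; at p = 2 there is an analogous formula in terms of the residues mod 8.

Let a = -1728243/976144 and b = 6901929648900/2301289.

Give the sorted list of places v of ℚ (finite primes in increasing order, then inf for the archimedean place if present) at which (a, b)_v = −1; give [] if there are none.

(a, b) ≡ (-3, 75361) mod (ℚ^×)²; places V = {2, 3, 5, 11, 13, 17, 19, 23, 29, 31, 37, 41, ∞}.
(a,b)_11: α=2, u≡7; β=3, v≡9 (mod 11); (7|11)=-1, (9|11)=+1; sign (−1)^0·-1^3·+1^2 = -1.
(a,b)_23: α=2, u≡22; β=0, v≡6 (mod 23); (22|23)=-1, (6|23)=+1; sign (−1)^0·-1^0·+1^2 = +1.
(a,b)_41: α=0, u≡7; β=-2, v≡26 (mod 41); (7|41)=-1, (26|41)=-1; sign (−1)^0·-1^-2·-1^0 = +1.
(a,b)_37: α=0, u≡36; β=-2, v≡8 (mod 37); (36|37)=+1, (8|37)=-1; sign (−1)^0·+1^-2·-1^0 = +1.
(a,b)_2: α=-4, β=2; u≡5, v≡1 (mod 8); ε(u)ε(v)=0·0, αω(v)=-4·0, βω(u)=2·1; sum ≡ 0  ⇒  +1.
(a,b)_31: α=0, u≡14; β=1, v≡23 (mod 31); (14|31)=+1, (23|31)=-1; sign (−1)^0·+1^1·-1^0 = +1.
(a,b)_5: α=0, u≡3; β=2, v≡4 (mod 5); (3|5)=-1, (4|5)=+1; sign (−1)^0·-1^2·+1^0 = +1.
(a,b)_∞: sgn(-3)=−, sgn(75361)=+, so +1.
(a,b)_17: α=0, u≡7; β=1, v≡4 (mod 17); (7|17)=-1, (4|17)=+1; sign (−1)^0·-1^1·+1^0 = -1.
(a,b)_19: α=-2, u≡9; β=0, v≡9 (mod 19); (9|19)=+1, (9|19)=+1; sign (−1)^0·+1^0·+1^-2 = +1.
(a,b)_3: α=3, u≡2; β=2, v≡1 (mod 3); (2|3)=-1, (1|3)=+1; sign (−1)^0·-1^2·+1^3 = +1.
(a,b)_13: α=-2, u≡4; β=1, v≡3 (mod 13); (4|13)=+1, (3|13)=+1; sign (−1)^0·+1^1·+1^-2 = +1.
(a,b)_29: α=0, u≡3; β=2, v≡18 (mod 29); (3|29)=-1, (18|29)=-1; sign (−1)^0·-1^2·-1^0 = +1.
Ram(-3, 75361) = {11, 17}; no ℚ_11-point on the conic.

[11, 17]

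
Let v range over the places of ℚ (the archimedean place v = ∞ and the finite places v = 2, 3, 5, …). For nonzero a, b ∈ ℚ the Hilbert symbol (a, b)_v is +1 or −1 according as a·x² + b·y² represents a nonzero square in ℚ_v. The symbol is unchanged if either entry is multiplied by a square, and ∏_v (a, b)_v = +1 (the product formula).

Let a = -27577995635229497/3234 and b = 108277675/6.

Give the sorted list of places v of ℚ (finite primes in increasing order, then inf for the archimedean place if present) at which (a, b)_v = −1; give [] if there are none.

[11, 17, 19, 23]

Mod squares: a ≡ -1122, b ≡ 25986642. Check v ∈ {∞, 2, 3, 5, 7, 11, 17, 19, 23, 37, 47, 53}.
v=2: v_2(a)=-1, v_2(b)=-1; units ≡ 7, 1 (mod 8); ε·ε+αω+βω = 1·0+-1·0+-1·0 ≡ 0  ⇒  (a,b)_2 = +1.
v=∞: -1122 < 0 and 25986642 > 0  ⇒  (a,b)_∞ = +1.
v=37: a=37^2·(≡10), b=37^0·(≡4) mod 37; (10|37)=+1, (4|37)=+1; (−1)^{2·0·18}·(+1)^0·(+1)^2 = +1.
v=47: a=47^2·(≡21), b=47^0·(≡26) mod 47; (21|47)=+1, (26|47)=-1; (−1)^{2·0·23}·(+1)^0·(-1)^2 = +1.
v=11: a=11^-1·(≡6), b=11^1·(≡7) mod 11; (6|11)=-1, (7|11)=-1; (−1)^{-1·1·5}·(-1)^1·(-1)^-1 = -1.
v=23: a=23^2·(≡7), b=23^1·(≡18) mod 23; (7|23)=-1, (18|23)=+1; (−1)^{2·1·11}·(-1)^1·(+1)^2 = -1.
v=19: a=19^2·(≡13), b=19^1·(≡10) mod 19; (13|19)=-1, (10|19)=-1; (−1)^{2·1·9}·(-1)^1·(-1)^2 = -1.
v=5: a=5^0·(≡2), b=5^2·(≡2) mod 5; (2|5)=-1, (2|5)=-1; (−1)^{0·2·2}·(-1)^2·(-1)^0 = +1.
v=3: a=3^-1·(≡1), b=3^-1·(≡2) mod 3; (1|3)=+1, (2|3)=-1; (−1)^{-1·-1·1}·(+1)^-1·(-1)^-1 = +1.
v=17: a=17^1·(≡4), b=17^1·(≡12) mod 17; (4|17)=+1, (12|17)=-1; (−1)^{1·1·8}·(+1)^1·(-1)^1 = -1.
v=7: a=7^-2·(≡6), b=7^0·(≡5) mod 7; (6|7)=-1, (5|7)=-1; (−1)^{-2·0·3}·(-1)^0·(-1)^-2 = +1.
v=53: a=53^2·(≡13), b=53^1·(≡15) mod 53; (13|53)=+1, (15|53)=+1; (−1)^{2·1·26}·(+1)^1·(+1)^2 = +1.
Ram(-1122, 25986642) = {11, 17, 19, 23}; no ℚ_11-point on the conic.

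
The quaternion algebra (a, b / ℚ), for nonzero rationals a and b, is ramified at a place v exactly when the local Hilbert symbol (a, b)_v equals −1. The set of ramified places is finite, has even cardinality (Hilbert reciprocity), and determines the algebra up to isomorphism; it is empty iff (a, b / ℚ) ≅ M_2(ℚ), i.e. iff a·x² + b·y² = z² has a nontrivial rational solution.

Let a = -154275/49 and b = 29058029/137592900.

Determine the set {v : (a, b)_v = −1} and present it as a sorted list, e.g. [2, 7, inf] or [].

Mod squares: a ≡ -51, b ≡ 29. Check v ∈ {∞, 2, 3, 5, 7, 11, 13, 17, 23, 29}.
v=7: a=7^-2·(≡5), b=7^2·(≡4) mod 7; (5|7)=-1, (4|7)=+1; (−1)^{-2·2·3}·(-1)^2·(+1)^-2 = +1.
v=23: a=23^0·(≡3), b=23^-2·(≡8) mod 23; (3|23)=+1, (8|23)=+1; (−1)^{0·-2·11}·(+1)^-2·(+1)^0 = +1.
v=13: a=13^0·(≡10), b=13^2·(≡1) mod 13; (10|13)=+1, (1|13)=+1; (−1)^{0·2·6}·(+1)^2·(+1)^0 = +1.
v=17: a=17^1·(≡7), b=17^-2·(≡10) mod 17; (7|17)=-1, (10|17)=-1; (−1)^{1·-2·8}·(-1)^-2·(-1)^1 = -1.
v=11: a=11^2·(≡9), b=11^2·(≡6) mod 11; (9|11)=+1, (6|11)=-1; (−1)^{2·2·5}·(+1)^2·(-1)^2 = +1.
v=∞: -51 < 0 and 29 > 0  ⇒  (a,b)_∞ = +1.
v=5: a=5^2·(≡1), b=5^-2·(≡4) mod 5; (1|5)=+1, (4|5)=+1; (−1)^{2·-2·2}·(+1)^-2·(+1)^2 = +1.
v=3: a=3^1·(≡1), b=3^-2·(≡2) mod 3; (1|3)=+1, (2|3)=-1; (−1)^{1·-2·1}·(+1)^-2·(-1)^1 = -1.
v=2: v_2(a)=0, v_2(b)=-2; units ≡ 5, 5 (mod 8); ε·ε+αω+βω = 0·0+0·1+-2·1 ≡ 0  ⇒  (a,b)_2 = +1.
v=29: a=29^0·(≡22), b=29^1·(≡1) mod 29; (22|29)=+1, (1|29)=+1; (−1)^{0·1·14}·(+1)^1·(+1)^0 = +1.
Ram(-51, 29) = {3, 17}; no ℚ_3-point on the conic.

[3, 17]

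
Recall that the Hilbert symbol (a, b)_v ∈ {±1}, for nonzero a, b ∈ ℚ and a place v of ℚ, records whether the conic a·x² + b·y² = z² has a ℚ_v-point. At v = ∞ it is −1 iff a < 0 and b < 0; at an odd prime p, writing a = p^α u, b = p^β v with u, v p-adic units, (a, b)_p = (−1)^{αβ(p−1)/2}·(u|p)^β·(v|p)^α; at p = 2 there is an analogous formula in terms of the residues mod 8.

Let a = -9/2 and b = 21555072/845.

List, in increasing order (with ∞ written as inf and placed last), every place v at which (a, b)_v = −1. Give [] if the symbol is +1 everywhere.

Mod squares: a ≡ -2, b ≡ 2310. Check v ∈ {∞, 2, 3, 5, 7, 11, 13}.
v=3: a=3^2·(≡1), b=3^7·(≡2) mod 3; (1|3)=+1, (2|3)=-1; (−1)^{2·7·1}·(+1)^7·(-1)^2 = +1.
v=5: a=5^0·(≡3), b=5^-1·(≡3) mod 5; (3|5)=-1, (3|5)=-1; (−1)^{0·-1·2}·(-1)^-1·(-1)^0 = -1.
v=∞: -2 < 0 and 2310 > 0  ⇒  (a,b)_∞ = +1.
v=11: a=11^0·(≡1), b=11^1·(≡5) mod 11; (1|11)=+1, (5|11)=+1; (−1)^{0·1·5}·(+1)^1·(+1)^0 = +1.
v=2: v_2(a)=-1, v_2(b)=7; units ≡ 7, 3 (mod 8); ε·ε+αω+βω = 1·1+-1·1+7·0 ≡ 0  ⇒  (a,b)_2 = +1.
v=13: a=13^0·(≡2), b=13^-2·(≡9) mod 13; (2|13)=-1, (9|13)=+1; (−1)^{0·-2·6}·(-1)^-2·(+1)^0 = +1.
v=7: a=7^0·(≡6), b=7^1·(≡2) mod 7; (6|7)=-1, (2|7)=+1; (−1)^{0·1·3}·(-1)^1·(+1)^0 = -1.
Ram(-2, 2310) = {5, 7}; no ℚ_5-point on the conic.

[5, 7]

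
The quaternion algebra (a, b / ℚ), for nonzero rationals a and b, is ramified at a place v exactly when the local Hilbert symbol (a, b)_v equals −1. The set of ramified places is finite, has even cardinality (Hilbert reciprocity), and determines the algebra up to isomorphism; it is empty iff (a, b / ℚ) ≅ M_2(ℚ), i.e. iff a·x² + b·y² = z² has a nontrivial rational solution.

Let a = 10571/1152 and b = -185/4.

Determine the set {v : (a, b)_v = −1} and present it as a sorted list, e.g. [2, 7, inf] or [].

Mod squares: a ≡ 22, b ≡ -185. Check v ∈ {∞, 2, 3, 5, 11, 31, 37}.
v=∞: 22 > 0 and -185 < 0  ⇒  (a,b)_∞ = +1.
v=11: a=11^1·(≡6), b=11^0·(≡6) mod 11; (6|11)=-1, (6|11)=-1; (−1)^{1·0·5}·(-1)^0·(-1)^1 = -1.
v=5: a=5^0·(≡3), b=5^1·(≡2) mod 5; (3|5)=-1, (2|5)=-1; (−1)^{0·1·2}·(-1)^1·(-1)^0 = -1.
v=2: v_2(a)=-7, v_2(b)=-2; units ≡ 3, 7 (mod 8); ε·ε+αω+βω = 1·1+-7·0+-2·1 ≡ 1  ⇒  (a,b)_2 = -1.
v=37: a=37^0·(≡20), b=37^1·(≡8) mod 37; (20|37)=-1, (8|37)=-1; (−1)^{0·1·18}·(-1)^1·(-1)^0 = -1.
v=3: a=3^-2·(≡1), b=3^0·(≡1) mod 3; (1|3)=+1, (1|3)=+1; (−1)^{-2·0·1}·(+1)^0·(+1)^-2 = +1.
v=31: a=31^2·(≡27), b=31^0·(≡8) mod 31; (27|31)=-1, (8|31)=+1; (−1)^{2·0·15}·(-1)^0·(+1)^2 = +1.
(22, -185 / ℚ) ramifies at {2, 5, 11, 37}: a division algebra.

[2, 5, 11, 37]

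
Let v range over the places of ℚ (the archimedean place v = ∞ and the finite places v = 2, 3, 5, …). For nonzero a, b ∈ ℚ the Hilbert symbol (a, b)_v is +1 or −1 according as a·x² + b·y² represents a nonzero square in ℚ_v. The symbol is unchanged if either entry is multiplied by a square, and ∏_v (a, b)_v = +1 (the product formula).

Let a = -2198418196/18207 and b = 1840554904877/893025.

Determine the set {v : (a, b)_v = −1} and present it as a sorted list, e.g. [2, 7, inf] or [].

(a, b) ≡ (-4003363, 7572773) mod (ℚ^×)²; places V = {2, 3, 5, 7, 13, 17, 19, 23, 29, 31, 37, 41, 43, ∞}.
(a,b)_29: α=1, u≡9; β=2, v≡3 (mod 29); (9|29)=+1, (3|29)=-1; sign (−1)^0·+1^2·-1^1 = -1.
(a,b)_17: α=-2, u≡15; β=2, v≡1 (mod 17); (15|17)=+1, (1|17)=+1; sign (−1)^0·+1^2·+1^-2 = +1.
(a,b)_∞: sgn(-4003363)=−, sgn(7572773)=+, so +1.
(a,b)_43: α=0, u≡13; β=1, v≡37 (mod 43); (13|43)=+1, (37|43)=-1; sign (−1)^0·+1^1·-1^0 = +1.
(a,b)_7: α=-1, u≡3; β=-2, v≡6 (mod 7); (3|7)=-1, (6|7)=-1; sign (−1)^0·-1^-2·-1^-1 = -1.
(a,b)_5: α=0, u≡2; β=-2, v≡2 (mod 5); (2|5)=-1, (2|5)=-1; sign (−1)^0·-1^-2·-1^0 = +1.
(a,b)_41: α=1, u≡30; β=0, v≡8 (mod 41); (30|41)=-1, (8|41)=+1; sign (−1)^0·-1^0·+1^1 = +1.
(a,b)_37: α=1, u≡25; β=0, v≡22 (mod 37); (25|37)=+1, (22|37)=-1; sign (−1)^0·+1^0·-1^1 = -1.
(a,b)_19: α=0, u≡12; β=1, v≡7 (mod 19); (12|19)=-1, (7|19)=+1; sign (−1)^0·-1^1·+1^0 = -1.
(a,b)_2: α=2, β=0; u≡5, v≡5 (mod 8); ε(u)ε(v)=0·0, αω(v)=2·1, βω(u)=0·1; sum ≡ 0  ⇒  +1.
(a,b)_23: α=0, u≡20; β=1, v≡12 (mod 23); (20|23)=-1, (12|23)=+1; sign (−1)^0·-1^1·+1^0 = -1.
(a,b)_3: α=-2, u≡2; β=-6, v≡2 (mod 3); (2|3)=-1, (2|3)=-1; sign (−1)^0·-1^-6·-1^-2 = +1.
(a,b)_13: α=1, u≡8; β=1, v≡10 (mod 13); (8|13)=-1, (10|13)=+1; sign (−1)^0·-1^1·+1^1 = -1.
(a,b)_31: α=2, u≡4; β=1, v≡15 (mod 31); (4|31)=+1, (15|31)=-1; sign (−1)^0·+1^1·-1^2 = +1.
|Ram(-4003363, 7572773)| = 6, even; anisotropic at {7, 13, 19, 23, 29, 37}.

[7, 13, 19, 23, 29, 37]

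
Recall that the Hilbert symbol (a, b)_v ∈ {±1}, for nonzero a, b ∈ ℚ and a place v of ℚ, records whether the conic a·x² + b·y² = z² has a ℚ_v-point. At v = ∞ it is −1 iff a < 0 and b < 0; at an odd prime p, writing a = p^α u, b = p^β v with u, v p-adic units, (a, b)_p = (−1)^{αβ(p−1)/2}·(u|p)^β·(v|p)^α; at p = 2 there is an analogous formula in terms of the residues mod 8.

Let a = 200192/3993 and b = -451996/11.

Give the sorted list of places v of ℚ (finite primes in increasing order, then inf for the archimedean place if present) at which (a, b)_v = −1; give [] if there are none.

(a, b) ≡ (25806, -4301) mod (ℚ^×)²; places V = {2, 3, 11, 17, 23, ∞}.
(a,b)_23: α=1, u≡4; β=1, v≡20 (mod 23); (4|23)=+1, (20|23)=-1; sign (−1)^1·+1^1·-1^1 = +1.
(a,b)_11: α=-3, u≡1; β=-1, v≡5 (mod 11); (1|11)=+1, (5|11)=+1; sign (−1)^1·+1^-1·+1^-3 = -1.
(a,b)_17: α=1, u≡11; β=3, v≡4 (mod 17); (11|17)=-1, (4|17)=+1; sign (−1)^0·-1^3·+1^1 = -1.
(a,b)_∞: sgn(25806)=+, sgn(-4301)=−, so +1.
(a,b)_2: α=9, β=2; u≡7, v≡3 (mod 8); ε(u)ε(v)=1·1, αω(v)=9·1, βω(u)=2·0; sum ≡ 0  ⇒  +1.
(a,b)_3: α=-1, u≡1; β=0, v≡1 (mod 3); (1|3)=+1, (1|3)=+1; sign (−1)^0·+1^0·+1^-1 = +1.
|Ram(25806, -4301)| = 2, even; anisotropic at {11, 17}.

[11, 17]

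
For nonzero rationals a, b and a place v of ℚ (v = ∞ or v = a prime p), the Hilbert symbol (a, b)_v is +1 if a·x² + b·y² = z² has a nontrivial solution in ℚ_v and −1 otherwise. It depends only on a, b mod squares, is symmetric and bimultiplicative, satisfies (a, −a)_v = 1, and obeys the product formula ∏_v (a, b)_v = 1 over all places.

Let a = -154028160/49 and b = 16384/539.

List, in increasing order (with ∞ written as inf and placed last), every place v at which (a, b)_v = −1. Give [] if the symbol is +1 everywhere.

Mod squares: a ≡ -2210, b ≡ 11. Check v ∈ {∞, 2, 3, 5, 7, 11, 13, 17}.
v=7: a=7^-2·(≡1), b=7^-2·(≡1) mod 7; (1|7)=+1, (1|7)=+1; (−1)^{-2·-2·3}·(+1)^-2·(+1)^-2 = +1.
v=3: a=3^2·(≡1), b=3^0·(≡2) mod 3; (1|3)=+1, (2|3)=-1; (−1)^{2·0·1}·(+1)^0·(-1)^2 = +1.
v=17: a=17^1·(≡12), b=17^0·(≡11) mod 17; (12|17)=-1, (11|17)=-1; (−1)^{1·0·8}·(-1)^0·(-1)^1 = -1.
v=5: a=5^1·(≡2), b=5^0·(≡1) mod 5; (2|5)=-1, (1|5)=+1; (−1)^{1·0·2}·(-1)^0·(+1)^1 = +1.
v=13: a=13^1·(≡1), b=13^0·(≡5) mod 13; (1|13)=+1, (5|13)=-1; (−1)^{1·0·6}·(+1)^0·(-1)^1 = -1.
v=∞: -2210 < 0 and 11 > 0  ⇒  (a,b)_∞ = +1.
v=11: a=11^2·(≡3), b=11^-1·(≡1) mod 11; (3|11)=+1, (1|11)=+1; (−1)^{2·-1·5}·(+1)^-1·(+1)^2 = +1.
v=2: v_2(a)=7, v_2(b)=14; units ≡ 7, 3 (mod 8); ε·ε+αω+βω = 1·1+7·1+14·0 ≡ 0  ⇒  (a,b)_2 = +1.
|Ram(-2210, 11)| = 2, even; anisotropic at {13, 17}.

[13, 17]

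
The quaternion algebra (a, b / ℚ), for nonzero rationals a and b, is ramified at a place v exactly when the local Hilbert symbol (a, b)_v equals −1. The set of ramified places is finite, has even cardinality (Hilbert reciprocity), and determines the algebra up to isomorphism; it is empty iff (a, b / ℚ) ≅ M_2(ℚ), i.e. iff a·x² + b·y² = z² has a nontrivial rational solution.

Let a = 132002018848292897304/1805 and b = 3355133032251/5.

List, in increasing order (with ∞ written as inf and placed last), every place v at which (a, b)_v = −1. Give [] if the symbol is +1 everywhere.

Mod squares: a ≡ 15470, b ≡ 55. Check v ∈ {∞, 2, 3, 5, 7, 11, 13, 17, 19}.
v=3: a=3^2·(≡2), b=3^2·(≡1) mod 3; (2|3)=-1, (1|3)=+1; (−1)^{2·2·1}·(-1)^2·(+1)^2 = +1.
v=5: a=5^-1·(≡4), b=5^-1·(≡1) mod 5; (4|5)=+1, (1|5)=+1; (−1)^{-1·-1·2}·(+1)^-1·(+1)^-1 = +1.
v=2: v_2(a)=3, v_2(b)=0; units ≡ 7, 7 (mod 8); ε·ε+αω+βω = 1·1+3·0+0·0 ≡ 1  ⇒  (a,b)_2 = -1.
v=7: a=7^5·(≡5), b=7^4·(≡5) mod 7; (5|7)=-1, (5|7)=-1; (−1)^{5·4·3}·(-1)^4·(-1)^5 = -1.
v=13: a=13^3·(≡8), b=13^2·(≡10) mod 13; (8|13)=-1, (10|13)=+1; (−1)^{3·2·6}·(-1)^2·(+1)^3 = +1.
v=∞: 15470 > 0 and 55 > 0  ⇒  (a,b)_∞ = +1.
v=17: a=17^7·(≡4), b=17^4·(≡16) mod 17; (4|17)=+1, (16|17)=+1; (−1)^{7·4·8}·(+1)^4·(+1)^7 = +1.
v=11: a=11^2·(≡1), b=11^1·(≡3) mod 11; (1|11)=+1, (3|11)=+1; (−1)^{2·1·5}·(+1)^1·(+1)^2 = +1.
v=19: a=19^-2·(≡9), b=19^0·(≡7) mod 19; (9|19)=+1, (7|19)=+1; (−1)^{-2·0·9}·(+1)^0·(+1)^-2 = +1.
(15470, 55 / ℚ) ramifies at {2, 7}: a division algebra.

[2, 7]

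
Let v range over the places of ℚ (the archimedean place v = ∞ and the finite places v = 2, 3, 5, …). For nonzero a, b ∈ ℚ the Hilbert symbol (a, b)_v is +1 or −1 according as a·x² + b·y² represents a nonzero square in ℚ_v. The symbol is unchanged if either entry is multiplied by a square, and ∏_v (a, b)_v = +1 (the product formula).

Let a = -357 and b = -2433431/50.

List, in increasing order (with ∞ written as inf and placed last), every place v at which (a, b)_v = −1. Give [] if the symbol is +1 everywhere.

[2, 3, 17, inf]

Mod squares: a ≡ -357, b ≡ -238. Check v ∈ {∞, 2, 3, 5, 7, 11, 13, 17}.
v=13: a=13^0·(≡7), b=13^2·(≡4) mod 13; (7|13)=-1, (4|13)=+1; (−1)^{0·2·6}·(-1)^2·(+1)^0 = +1.
v=5: a=5^0·(≡3), b=5^-2·(≡2) mod 5; (3|5)=-1, (2|5)=-1; (−1)^{0·-2·2}·(-1)^-2·(-1)^0 = +1.
v=17: a=17^1·(≡13), b=17^1·(≡3) mod 17; (13|17)=+1, (3|17)=-1; (−1)^{1·1·8}·(+1)^1·(-1)^1 = -1.
v=∞: -357 < 0 and -238 < 0  ⇒  (a,b)_∞ = -1.
v=2: v_2(a)=0, v_2(b)=-1; units ≡ 3, 1 (mod 8); ε·ε+αω+βω = 1·0+0·0+-1·1 ≡ 1  ⇒  (a,b)_2 = -1.
v=7: a=7^1·(≡5), b=7^1·(≡1) mod 7; (5|7)=-1, (1|7)=+1; (−1)^{1·1·3}·(-1)^1·(+1)^1 = +1.
v=11: a=11^0·(≡6), b=11^2·(≡5) mod 11; (6|11)=-1, (5|11)=+1; (−1)^{0·2·5}·(-1)^2·(+1)^0 = +1.
v=3: a=3^1·(≡1), b=3^0·(≡2) mod 3; (1|3)=+1, (2|3)=-1; (−1)^{1·0·1}·(+1)^0·(-1)^1 = -1.
Ram(-357, -238) = {2, 3, 17, ∞}; no ℚ_2-point on the conic.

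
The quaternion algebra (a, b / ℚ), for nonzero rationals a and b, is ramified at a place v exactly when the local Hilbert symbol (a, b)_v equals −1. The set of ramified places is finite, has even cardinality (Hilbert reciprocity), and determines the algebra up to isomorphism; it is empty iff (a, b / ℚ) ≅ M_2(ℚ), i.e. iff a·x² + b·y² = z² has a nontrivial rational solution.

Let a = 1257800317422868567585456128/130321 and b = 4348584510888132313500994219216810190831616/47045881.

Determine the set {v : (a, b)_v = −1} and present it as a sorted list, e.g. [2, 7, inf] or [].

(a, b) ≡ (9503, 4386221) mod (ℚ^×)²; places V = {2, 3, 7, 13, 17, 19, 29, 31, 41, 43, ∞}.
(a,b)_2: α=20, β=30; u≡7, v≡5 (mod 8); ε(u)ε(v)=1·0, αω(v)=20·1, βω(u)=30·0; sum ≡ 0  ⇒  +1.
(a,b)_43: α=1, u≡10; β=2, v≡25 (mod 43); (10|43)=+1, (25|43)=+1; sign (−1)^0·+1^2·+1^1 = +1.
(a,b)_31: α=2, u≡6; β=3, v≡18 (mod 31); (6|31)=-1, (18|31)=+1; sign (−1)^0·-1^3·+1^2 = -1.
(a,b)_13: α=1, u≡12; β=2, v≡6 (mod 13); (12|13)=+1, (6|13)=-1; sign (−1)^0·+1^2·-1^1 = -1.
(a,b)_19: α=-4, u≡14; β=-6, v≡10 (mod 19); (14|19)=-1, (10|19)=-1; sign (−1)^0·-1^-6·-1^-4 = +1.
(a,b)_3: α=8, u≡2; β=12, v≡2 (mod 3); (2|3)=-1, (2|3)=-1; sign (−1)^0·-1^12·-1^8 = +1.
(a,b)_41: α=2, u≡31; β=3, v≡29 (mod 41); (31|41)=+1, (29|41)=-1; sign (−1)^0·+1^3·-1^2 = +1.
(a,b)_29: α=2, u≡13; β=3, v≡18 (mod 29); (13|29)=+1, (18|29)=-1; sign (−1)^0·+1^3·-1^2 = +1.
(a,b)_17: α=3, u≡15; β=5, v≡4 (mod 17); (15|17)=+1, (4|17)=+1; sign (−1)^0·+1^5·+1^3 = +1.
(a,b)_∞: sgn(9503)=+, sgn(4386221)=+, so +1.
(a,b)_7: α=2, u≡1; β=3, v≡5 (mod 7); (1|7)=+1, (5|7)=-1; sign (−1)^0·+1^3·-1^2 = +1.
|Ram(9503, 4386221)| = 2, even; anisotropic at {13, 31}.

[13, 31]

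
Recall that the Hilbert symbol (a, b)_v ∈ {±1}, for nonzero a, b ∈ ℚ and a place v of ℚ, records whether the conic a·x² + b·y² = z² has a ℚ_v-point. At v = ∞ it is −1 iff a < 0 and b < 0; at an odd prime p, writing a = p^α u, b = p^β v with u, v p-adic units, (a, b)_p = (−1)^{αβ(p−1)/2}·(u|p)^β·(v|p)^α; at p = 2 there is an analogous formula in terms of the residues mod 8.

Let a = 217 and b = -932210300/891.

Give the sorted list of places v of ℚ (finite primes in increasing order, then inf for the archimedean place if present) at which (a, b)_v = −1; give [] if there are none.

[7, 11]

Mod squares: a ≡ 217, b ≡ -5797. Check v ∈ {∞, 2, 3, 5, 7, 11, 17, 19, 31}.
v=∞: 217 > 0 and -5797 < 0  ⇒  (a,b)_∞ = +1.
v=17: a=17^0·(≡13), b=17^1·(≡2) mod 17; (13|17)=+1, (2|17)=+1; (−1)^{0·1·8}·(+1)^1·(+1)^0 = +1.
v=19: a=19^0·(≡8), b=19^2·(≡5) mod 19; (8|19)=-1, (5|19)=+1; (−1)^{0·2·9}·(-1)^2·(+1)^0 = +1.
v=3: a=3^0·(≡1), b=3^-4·(≡2) mod 3; (1|3)=+1, (2|3)=-1; (−1)^{0·-4·1}·(+1)^-4·(-1)^0 = +1.
v=5: a=5^0·(≡2), b=5^2·(≡3) mod 5; (2|5)=-1, (3|5)=-1; (−1)^{0·2·2}·(-1)^2·(-1)^0 = +1.
v=2: v_2(a)=0, v_2(b)=2; units ≡ 1, 3 (mod 8); ε·ε+αω+βω = 0·1+0·1+2·0 ≡ 0  ⇒  (a,b)_2 = +1.
v=31: a=31^1·(≡7), b=31^1·(≡23) mod 31; (7|31)=+1, (23|31)=-1; (−1)^{1·1·15}·(+1)^1·(-1)^1 = +1.
v=7: a=7^1·(≡3), b=7^2·(≡6) mod 7; (3|7)=-1, (6|7)=-1; (−1)^{1·2·3}·(-1)^2·(-1)^1 = -1.
v=11: a=11^0·(≡8), b=11^-1·(≡3) mod 11; (8|11)=-1, (3|11)=+1; (−1)^{0·-1·5}·(-1)^-1·(+1)^0 = -1.
|Ram(217, -5797)| = 2, even; anisotropic at {7, 11}.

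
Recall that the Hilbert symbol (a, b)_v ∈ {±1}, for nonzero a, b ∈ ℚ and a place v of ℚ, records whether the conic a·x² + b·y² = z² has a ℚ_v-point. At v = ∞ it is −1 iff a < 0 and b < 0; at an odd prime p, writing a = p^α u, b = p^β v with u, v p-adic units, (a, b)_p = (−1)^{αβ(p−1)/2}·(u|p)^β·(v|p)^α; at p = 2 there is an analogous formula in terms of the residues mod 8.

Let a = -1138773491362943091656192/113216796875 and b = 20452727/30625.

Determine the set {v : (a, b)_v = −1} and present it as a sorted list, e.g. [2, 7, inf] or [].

[2, 5]

(a, b) ≡ (-1330, 23) mod (ℚ^×)²; places V = {2, 5, 7, 13, 19, 23, 41, ∞}.
(a,b)_23: α=10, u≡12; β=3, v≡4 (mod 23); (12|23)=+1, (4|23)=+1; sign (−1)^0·+1^3·+1^10 = +1.
(a,b)_∞: sgn(-1330)=−, sgn(23)=+, so +1.
(a,b)_19: α=1, u≡9; β=0, v≡17 (mod 19); (9|19)=+1, (17|19)=+1; sign (−1)^0·+1^0·+1^1 = +1.
(a,b)_7: α=-3, u≡3; β=-2, v≡4 (mod 7); (3|7)=-1, (4|7)=+1; sign (−1)^0·-1^-2·+1^-3 = +1.
(a,b)_41: α=4, u≡39; β=2, v≡5 (mod 41); (39|41)=+1, (5|41)=+1; sign (−1)^0·+1^2·+1^4 = +1.
(a,b)_5: α=-9, u≡4; β=-4, v≡3 (mod 5); (4|5)=+1, (3|5)=-1; sign (−1)^0·+1^-4·-1^-9 = -1.
(a,b)_13: α=-2, u≡10; β=0, v≡10 (mod 13); (10|13)=+1, (10|13)=+1; sign (−1)^0·+1^0·+1^-2 = +1.
(a,b)_2: α=9, β=0; u≡7, v≡7 (mod 8); ε(u)ε(v)=1·1, αω(v)=9·0, βω(u)=0·0; sum ≡ 1  ⇒  -1.
Ram(-1330, 23) = {2, 5}; no ℚ_2-point on the conic.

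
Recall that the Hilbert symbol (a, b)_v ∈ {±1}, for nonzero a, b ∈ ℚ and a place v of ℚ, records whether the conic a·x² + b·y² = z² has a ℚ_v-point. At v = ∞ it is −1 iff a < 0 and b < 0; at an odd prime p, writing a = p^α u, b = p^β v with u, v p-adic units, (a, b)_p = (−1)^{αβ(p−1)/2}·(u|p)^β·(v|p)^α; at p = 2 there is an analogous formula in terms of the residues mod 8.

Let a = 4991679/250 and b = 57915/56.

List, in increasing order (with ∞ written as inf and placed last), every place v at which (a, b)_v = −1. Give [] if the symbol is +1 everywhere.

Mod squares: a ≡ 2310, b ≡ 10010. Check v ∈ {∞, 2, 3, 5, 7, 11, 13}.
v=13: a=13^0·(≡10), b=13^1·(≡12) mod 13; (10|13)=+1, (12|13)=+1; (−1)^{0·1·6}·(+1)^1·(+1)^0 = +1.
v=3: a=3^3·(≡2), b=3^4·(≡2) mod 3; (2|3)=-1, (2|3)=-1; (−1)^{3·4·1}·(-1)^4·(-1)^3 = -1.
v=11: a=11^1·(≡9), b=11^1·(≡7) mod 11; (9|11)=+1, (7|11)=-1; (−1)^{1·1·5}·(+1)^1·(-1)^1 = +1.
v=∞: 2310 > 0 and 10010 > 0  ⇒  (a,b)_∞ = +1.
v=7: a=7^5·(≡2), b=7^-1·(≡4) mod 7; (2|7)=+1, (4|7)=+1; (−1)^{5·-1·3}·(+1)^-1·(+1)^5 = -1.
v=5: a=5^-3·(≡2), b=5^1·(≡3) mod 5; (2|5)=-1, (3|5)=-1; (−1)^{-3·1·2}·(-1)^1·(-1)^-3 = +1.
v=2: v_2(a)=-1, v_2(b)=-3; units ≡ 3, 5 (mod 8); ε·ε+αω+βω = 1·0+-1·1+-3·1 ≡ 0  ⇒  (a,b)_2 = +1.
|Ram(2310, 10010)| = 2, even; anisotropic at {3, 7}.

[3, 7]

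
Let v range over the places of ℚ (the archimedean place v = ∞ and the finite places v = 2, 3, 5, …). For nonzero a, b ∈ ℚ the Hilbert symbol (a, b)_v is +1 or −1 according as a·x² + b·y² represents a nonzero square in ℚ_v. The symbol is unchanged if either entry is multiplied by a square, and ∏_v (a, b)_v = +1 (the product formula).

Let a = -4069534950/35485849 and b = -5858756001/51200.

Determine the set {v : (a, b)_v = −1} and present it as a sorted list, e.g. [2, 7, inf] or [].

[2, 29, 41, inf]

(a, b) ≡ (-50102, -8178) mod (ℚ^×)²; places V = {2, 3, 5, 7, 13, 19, 23, 29, 37, 41, 47, ∞}.
(a,b)_37: α=-2, u≡21; β=0, v≡36 (mod 37); (21|37)=+1, (36|37)=+1; sign (−1)^0·+1^0·+1^-2 = +1.
(a,b)_2: α=1, β=-11; u≡5, v≡7 (mod 8); ε(u)ε(v)=0·1, αω(v)=1·0, βω(u)=-11·1; sum ≡ 1  ⇒  -1.
(a,b)_7: α=-2, u≡1; β=2, v≡6 (mod 7); (1|7)=+1, (6|7)=-1; sign (−1)^0·+1^2·-1^-2 = +1.
(a,b)_47: α=1, u≡45; β=1, v≡3 (mod 47); (45|47)=-1, (3|47)=+1; sign (−1)^1·-1^1·+1^1 = +1.
(a,b)_3: α=2, u≡1; β=5, v≡1 (mod 3); (1|3)=+1, (1|3)=+1; sign (−1)^0·+1^5·+1^2 = +1.
(a,b)_∞: sgn(-50102)=−, sgn(-8178)=−, so -1.
(a,b)_41: α=1, u≡23; β=0, v≡22 (mod 41); (23|41)=+1, (22|41)=-1; sign (−1)^0·+1^0·-1^1 = -1.
(a,b)_13: α=1, u≡8; β=0, v≡1 (mod 13); (8|13)=-1, (1|13)=+1; sign (−1)^0·-1^0·+1^1 = +1.
(a,b)_19: α=2, u≡7; β=2, v≡6 (mod 19); (7|19)=+1, (6|19)=+1; sign (−1)^0·+1^2·+1^2 = +1.
(a,b)_23: α=-2, u≡5; β=0, v≡14 (mod 23); (5|23)=-1, (14|23)=-1; sign (−1)^0·-1^0·-1^-2 = +1.
(a,b)_29: α=0, u≡11; β=1, v≡19 (mod 29); (11|29)=-1, (19|29)=-1; sign (−1)^0·-1^1·-1^0 = -1.
(a,b)_5: α=2, u≡3; β=-2, v≡3 (mod 5); (3|5)=-1, (3|5)=-1; sign (−1)^0·-1^-2·-1^2 = +1.
(-50102, -8178 / ℚ) ramifies at {2, 29, 41, ∞}: a division algebra.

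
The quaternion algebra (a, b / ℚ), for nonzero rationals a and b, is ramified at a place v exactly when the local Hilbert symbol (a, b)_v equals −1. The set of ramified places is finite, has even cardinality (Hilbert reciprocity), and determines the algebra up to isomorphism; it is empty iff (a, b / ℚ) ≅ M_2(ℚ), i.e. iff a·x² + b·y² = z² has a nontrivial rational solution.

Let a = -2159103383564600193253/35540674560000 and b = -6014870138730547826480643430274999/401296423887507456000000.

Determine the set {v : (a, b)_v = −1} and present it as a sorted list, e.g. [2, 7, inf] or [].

[13, 29, 37, inf]

Mod squares: a ≡ -37, b ≡ -265031. Check v ∈ {∞, 2, 3, 5, 7, 11, 13, 19, 23, 29, 37, 41}.
v=37: a=37^5·(≡3), b=37^7·(≡17) mod 37; (3|37)=+1, (17|37)=-1; (−1)^{5·7·18}·(+1)^7·(-1)^5 = -1.
v=3: a=3^-8·(≡2), b=3^-10·(≡1) mod 3; (2|3)=-1, (1|3)=+1; (−1)^{-8·-10·1}·(-1)^-10·(+1)^-8 = +1.
v=13: a=13^2·(≡6), b=13^5·(≡3) mod 13; (6|13)=-1, (3|13)=+1; (−1)^{2·5·6}·(-1)^5·(+1)^2 = -1.
v=29: a=29^2·(≡21), b=29^3·(≡7) mod 29; (21|29)=-1, (7|29)=+1; (−1)^{2·3·14}·(-1)^3·(+1)^2 = -1.
v=11: a=11^0·(≡10), b=11^-2·(≡9) mod 11; (10|11)=-1, (9|11)=+1; (−1)^{0·-2·5}·(-1)^-2·(+1)^0 = +1.
v=5: a=5^-4·(≡2), b=5^-6·(≡4) mod 5; (2|5)=-1, (4|5)=+1; (−1)^{-4·-6·2}·(-1)^-6·(+1)^-4 = +1.
v=2: v_2(a)=-14, v_2(b)=-18; units ≡ 3, 1 (mod 8); ε·ε+αω+βω = 1·0+-14·0+-18·1 ≡ 0  ⇒  (a,b)_2 = +1.
v=41: a=41^2·(≡10), b=41^4·(≡29) mod 41; (10|41)=+1, (29|41)=-1; (−1)^{2·4·20}·(+1)^4·(-1)^2 = +1.
v=23: a=23^-2·(≡3), b=23^-4·(≡19) mod 23; (3|23)=+1, (19|23)=-1; (−1)^{-2·-4·11}·(+1)^-4·(-1)^-2 = +1.
v=∞: -37 < 0 and -265031 < 0  ⇒  (a,b)_∞ = -1.
v=19: a=19^4·(≡17), b=19^5·(≡4) mod 19; (17|19)=+1, (4|19)=+1; (−1)^{4·5·9}·(+1)^5·(+1)^4 = +1.
v=7: a=7^0·(≡6), b=7^-2·(≡3) mod 7; (6|7)=-1, (3|7)=-1; (−1)^{0·-2·3}·(-1)^-2·(-1)^0 = +1.
Ram(-37, -265031) = {13, 29, 37, ∞}; no ℚ_13-point on the conic.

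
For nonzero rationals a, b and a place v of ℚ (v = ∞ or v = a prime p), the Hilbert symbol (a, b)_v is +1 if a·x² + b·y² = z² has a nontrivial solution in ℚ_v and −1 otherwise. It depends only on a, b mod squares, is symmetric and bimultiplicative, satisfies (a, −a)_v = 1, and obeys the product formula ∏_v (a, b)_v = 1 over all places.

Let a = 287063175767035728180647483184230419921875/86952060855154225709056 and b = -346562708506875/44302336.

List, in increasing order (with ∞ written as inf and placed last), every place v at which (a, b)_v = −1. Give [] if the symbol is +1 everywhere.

(a, b) ≡ (1955, -11339) mod (ℚ^×)²; places V = {2, 3, 5, 7, 13, 17, 23, 29, 37, ∞}.
(a,b)_37: α=6, u≡2; β=2, v≡31 (mod 37); (2|37)=-1, (31|37)=-1; sign (−1)^0·-1^2·-1^6 = +1.
(a,b)_29: α=2, u≡26; β=1, v≡19 (mod 29); (26|29)=-1, (19|29)=-1; sign (−1)^0·-1^1·-1^2 = -1.
(a,b)_∞: sgn(1955)=+, sgn(-11339)=−, so +1.
(a,b)_23: α=3, u≡16; β=1, v≡12 (mod 23); (16|23)=+1, (12|23)=+1; sign (−1)^1·+1^1·+1^3 = -1.
(a,b)_2: α=-54, β=-18; u≡3, v≡5 (mod 8); ε(u)ε(v)=1·0, αω(v)=-54·1, βω(u)=-18·1; sum ≡ 0  ⇒  +1.
(a,b)_3: α=18, u≡2; β=6, v≡1 (mod 3); (2|3)=-1, (1|3)=+1; sign (−1)^0·-1^6·+1^18 = +1.
(a,b)_17: α=3, u≡4; β=1, v≡9 (mod 17); (4|17)=+1, (9|17)=+1; sign (−1)^0·+1^1·+1^3 = +1.
(a,b)_7: α=6, u≡4; β=2, v≡1 (mod 7); (4|7)=+1, (1|7)=+1; sign (−1)^0·+1^2·+1^6 = +1.
(a,b)_13: α=-6, u≡6; β=-2, v≡3 (mod 13); (6|13)=-1, (3|13)=+1; sign (−1)^0·-1^-2·+1^-6 = +1.
(a,b)_5: α=11, u≡4; β=4, v≡4 (mod 5); (4|5)=+1, (4|5)=+1; sign (−1)^0·+1^4·+1^11 = +1.
(1955, -11339 / ℚ) ramifies at {23, 29}: a division algebra.

[23, 29]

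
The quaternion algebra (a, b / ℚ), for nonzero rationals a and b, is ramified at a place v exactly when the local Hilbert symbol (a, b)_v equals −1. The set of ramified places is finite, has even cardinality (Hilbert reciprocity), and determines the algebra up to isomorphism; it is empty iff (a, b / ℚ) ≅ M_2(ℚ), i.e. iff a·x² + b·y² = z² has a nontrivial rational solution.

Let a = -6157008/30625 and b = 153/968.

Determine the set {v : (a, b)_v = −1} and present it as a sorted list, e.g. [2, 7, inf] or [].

[2, 23]

Mod squares: a ≡ -253, b ≡ 34. Check v ∈ {∞, 2, 3, 5, 7, 11, 13, 17, 23}.
v=23: a=23^1·(≡2), b=23^0·(≡19) mod 23; (2|23)=+1, (19|23)=-1; (−1)^{1·0·11}·(+1)^0·(-1)^1 = -1.
v=3: a=3^2·(≡2), b=3^2·(≡1) mod 3; (2|3)=-1, (1|3)=+1; (−1)^{2·2·1}·(-1)^2·(+1)^2 = +1.
v=7: a=7^-2·(≡5), b=7^0·(≡3) mod 7; (5|7)=-1, (3|7)=-1; (−1)^{-2·0·3}·(-1)^0·(-1)^-2 = +1.
v=2: v_2(a)=4, v_2(b)=-3; units ≡ 3, 1 (mod 8); ε·ε+αω+βω = 1·0+4·0+-3·1 ≡ 1  ⇒  (a,b)_2 = -1.
v=13: a=13^2·(≡2), b=13^0·(≡6) mod 13; (2|13)=-1, (6|13)=-1; (−1)^{2·0·6}·(-1)^0·(-1)^2 = +1.
v=17: a=17^0·(≡15), b=17^1·(≡8) mod 17; (15|17)=+1, (8|17)=+1; (−1)^{0·1·8}·(+1)^1·(+1)^0 = +1.
v=5: a=5^-4·(≡3), b=5^0·(≡1) mod 5; (3|5)=-1, (1|5)=+1; (−1)^{-4·0·2}·(-1)^0·(+1)^-4 = +1.
v=11: a=11^1·(≡7), b=11^-2·(≡4) mod 11; (7|11)=-1, (4|11)=+1; (−1)^{1·-2·5}·(-1)^-2·(+1)^1 = +1.
v=∞: -253 < 0 and 34 > 0  ⇒  (a,b)_∞ = +1.
Ram(-253, 34) = {2, 23}; no ℚ_2-point on the conic.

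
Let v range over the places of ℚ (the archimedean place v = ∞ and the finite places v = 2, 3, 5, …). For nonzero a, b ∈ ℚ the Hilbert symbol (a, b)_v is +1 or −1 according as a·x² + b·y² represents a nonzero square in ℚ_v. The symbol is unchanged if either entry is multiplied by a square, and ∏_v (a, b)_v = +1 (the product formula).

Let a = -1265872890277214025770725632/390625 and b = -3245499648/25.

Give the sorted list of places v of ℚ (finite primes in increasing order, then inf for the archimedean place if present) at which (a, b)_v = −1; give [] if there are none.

Mod squares: a ≡ -1077193, b ≡ -1408637. Check v ∈ {∞, 2, 3, 5, 13, 17, 41, 43, 47}.
v=5: a=5^-8·(≡3), b=5^-2·(≡2) mod 5; (3|5)=-1, (2|5)=-1; (−1)^{-8·-2·2}·(-1)^-2·(-1)^-8 = +1.
v=17: a=17^2·(≡7), b=17^1·(≡3) mod 17; (7|17)=-1, (3|17)=-1; (−1)^{2·1·8}·(-1)^1·(-1)^2 = -1.
v=43: a=43^3·(≡20), b=43^1·(≡7) mod 43; (20|43)=-1, (7|43)=-1; (−1)^{3·1·21}·(-1)^1·(-1)^3 = -1.
v=41: a=41^3·(≡21), b=41^1·(≡20) mod 41; (21|41)=+1, (20|41)=+1; (−1)^{3·1·20}·(+1)^1·(+1)^3 = +1.
v=47: a=47^3·(≡37), b=47^1·(≡10) mod 47; (37|47)=+1, (10|47)=-1; (−1)^{3·1·23}·(+1)^1·(-1)^3 = +1.
v=3: a=3^4·(≡2), b=3^2·(≡1) mod 3; (2|3)=-1, (1|3)=+1; (−1)^{4·2·1}·(-1)^2·(+1)^4 = +1.
v=2: v_2(a)=8, v_2(b)=8; units ≡ 7, 3 (mod 8); ε·ε+αω+βω = 1·1+8·1+8·0 ≡ 1  ⇒  (a,b)_2 = -1.
v=13: a=13^5·(≡3), b=13^0·(≡1) mod 13; (3|13)=+1, (1|13)=+1; (−1)^{5·0·6}·(+1)^0·(+1)^5 = +1.
v=∞: -1077193 < 0 and -1408637 < 0  ⇒  (a,b)_∞ = -1.
Ram(-1077193, -1408637) = {2, 17, 43, ∞}; no ℚ_2-point on the conic.

[2, 17, 43, inf]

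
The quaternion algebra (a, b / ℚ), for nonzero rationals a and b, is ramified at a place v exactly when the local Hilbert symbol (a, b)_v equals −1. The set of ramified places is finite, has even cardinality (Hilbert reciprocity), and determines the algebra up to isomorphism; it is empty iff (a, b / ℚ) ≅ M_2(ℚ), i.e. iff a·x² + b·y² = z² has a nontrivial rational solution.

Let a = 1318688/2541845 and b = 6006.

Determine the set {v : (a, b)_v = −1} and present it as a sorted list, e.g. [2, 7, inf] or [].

Mod squares: a ≡ 10, b ≡ 6006. Check v ∈ {∞, 2, 3, 5, 7, 11, 13, 23, 29, 31}.
v=2: v_2(a)=5, v_2(b)=1; units ≡ 5, 3 (mod 8); ε·ε+αω+βω = 0·1+5·1+1·1 ≡ 0  ⇒  (a,b)_2 = +1.
v=23: a=23^-2·(≡20), b=23^0·(≡3) mod 23; (20|23)=-1, (3|23)=+1; (−1)^{-2·0·11}·(-1)^0·(+1)^-2 = +1.
v=∞: 10 > 0 and 6006 > 0  ⇒  (a,b)_∞ = +1.
v=7: a=7^2·(≡5), b=7^1·(≡4) mod 7; (5|7)=-1, (4|7)=+1; (−1)^{2·1·3}·(-1)^1·(+1)^2 = -1.
v=11: a=11^0·(≡7), b=11^1·(≡7) mod 11; (7|11)=-1, (7|11)=-1; (−1)^{0·1·5}·(-1)^1·(-1)^0 = -1.
v=5: a=5^-1·(≡2), b=5^0·(≡1) mod 5; (2|5)=-1, (1|5)=+1; (−1)^{-1·0·2}·(-1)^0·(+1)^-1 = +1.
v=13: a=13^0·(≡1), b=13^1·(≡7) mod 13; (1|13)=+1, (7|13)=-1; (−1)^{0·1·6}·(+1)^1·(-1)^0 = +1.
v=3: a=3^0·(≡1), b=3^1·(≡1) mod 3; (1|3)=+1, (1|3)=+1; (−1)^{0·1·1}·(+1)^1·(+1)^0 = +1.
v=29: a=29^2·(≡17), b=29^0·(≡3) mod 29; (17|29)=-1, (3|29)=-1; (−1)^{2·0·14}·(-1)^0·(-1)^2 = +1.
v=31: a=31^-2·(≡1), b=31^0·(≡23) mod 31; (1|31)=+1, (23|31)=-1; (−1)^{-2·0·15}·(+1)^0·(-1)^-2 = +1.
(10, 6006 / ℚ) ramifies at {7, 11}: a division algebra.

[7, 11]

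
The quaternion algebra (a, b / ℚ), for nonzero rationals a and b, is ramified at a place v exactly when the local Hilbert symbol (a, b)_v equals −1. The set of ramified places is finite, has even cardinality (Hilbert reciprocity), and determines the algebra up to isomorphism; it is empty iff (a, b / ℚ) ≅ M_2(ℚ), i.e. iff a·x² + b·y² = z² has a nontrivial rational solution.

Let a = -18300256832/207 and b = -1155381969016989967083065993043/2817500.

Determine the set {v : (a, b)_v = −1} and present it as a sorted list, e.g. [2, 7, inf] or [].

[13, 19, 37, inf]

(a, b) ≡ (-188071, -3573349) mod (ℚ^×)²; places V = {2, 3, 5, 7, 11, 13, 17, 19, 23, 37, ∞}.
(a,b)_7: α=0, u≡6; β=-2, v≡4 (mod 7); (6|7)=-1, (4|7)=+1; sign (−1)^0·-1^-2·+1^0 = +1.
(a,b)_∞: sgn(-188071)=−, sgn(-3573349)=−, so -1.
(a,b)_37: α=1, u≡15; β=3, v≡27 (mod 37); (15|37)=-1, (27|37)=+1; sign (−1)^0·-1^3·+1^1 = -1.
(a,b)_11: α=2, u≡10; β=6, v≡1 (mod 11); (10|11)=-1, (1|11)=+1; sign (−1)^0·-1^6·+1^2 = +1.
(a,b)_3: α=-2, u≡2; β=2, v≡2 (mod 3); (2|3)=-1, (2|3)=-1; sign (−1)^0·-1^2·-1^-2 = +1.
(a,b)_17: α=3, u≡2; β=11, v≡4 (mod 17); (2|17)=+1, (4|17)=+1; sign (−1)^0·+1^11·+1^3 = +1.
(a,b)_5: α=0, u≡4; β=-4, v≡4 (mod 5); (4|5)=+1, (4|5)=+1; sign (−1)^0·+1^-4·+1^0 = +1.
(a,b)_23: α=-1, u≡14; β=-1, v≡8 (mod 23); (14|23)=-1, (8|23)=+1; sign (−1)^1·-1^-1·+1^-1 = +1.
(a,b)_13: α=1, u≡5; β=3, v≡10 (mod 13); (5|13)=-1, (10|13)=+1; sign (−1)^0·-1^3·+1^1 = -1.
(a,b)_2: α=6, β=-2; u≡1, v≡3 (mod 8); ε(u)ε(v)=0·1, αω(v)=6·1, βω(u)=-2·0; sum ≡ 0  ⇒  +1.
(a,b)_19: α=0, u≡2; β=1, v≡10 (mod 19); (2|19)=-1, (10|19)=-1; sign (−1)^0·-1^1·-1^0 = -1.
(-188071, -3573349 / ℚ) ramifies at {13, 19, 37, ∞}: a division algebra.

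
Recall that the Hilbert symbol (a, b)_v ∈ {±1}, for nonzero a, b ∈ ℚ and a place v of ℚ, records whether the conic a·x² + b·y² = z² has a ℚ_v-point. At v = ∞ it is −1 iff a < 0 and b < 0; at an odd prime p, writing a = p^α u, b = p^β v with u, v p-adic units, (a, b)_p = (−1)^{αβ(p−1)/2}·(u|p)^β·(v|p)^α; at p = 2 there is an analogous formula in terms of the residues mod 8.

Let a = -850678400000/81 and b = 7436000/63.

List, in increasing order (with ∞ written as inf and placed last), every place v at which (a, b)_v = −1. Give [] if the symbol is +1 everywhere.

[5, 7]

Mod squares: a ≡ -65, b ≡ 770. Check v ∈ {∞, 2, 3, 5, 7, 11, 13}.
v=2: v_2(a)=10, v_2(b)=5; units ≡ 7, 1 (mod 8); ε·ε+αω+βω = 1·0+10·0+5·0 ≡ 0  ⇒  (a,b)_2 = +1.
v=∞: -65 < 0 and 770 > 0  ⇒  (a,b)_∞ = +1.
v=5: a=5^5·(≡2), b=5^3·(≡1) mod 5; (2|5)=-1, (1|5)=+1; (−1)^{5·3·2}·(-1)^3·(+1)^5 = -1.
v=11: a=11^2·(≡9), b=11^1·(≡9) mod 11; (9|11)=+1, (9|11)=+1; (−1)^{2·1·5}·(+1)^1·(+1)^2 = +1.
v=13: a=13^3·(≡7), b=13^2·(≡9) mod 13; (7|13)=-1, (9|13)=+1; (−1)^{3·2·6}·(-1)^2·(+1)^3 = +1.
v=3: a=3^-4·(≡1), b=3^-2·(≡2) mod 3; (1|3)=+1, (2|3)=-1; (−1)^{-4·-2·1}·(+1)^-2·(-1)^-4 = +1.
v=7: a=7^0·(≡3), b=7^-1·(≡6) mod 7; (3|7)=-1, (6|7)=-1; (−1)^{0·-1·3}·(-1)^-1·(-1)^0 = -1.
Ram(-65, 770) = {5, 7}; no ℚ_5-point on the conic.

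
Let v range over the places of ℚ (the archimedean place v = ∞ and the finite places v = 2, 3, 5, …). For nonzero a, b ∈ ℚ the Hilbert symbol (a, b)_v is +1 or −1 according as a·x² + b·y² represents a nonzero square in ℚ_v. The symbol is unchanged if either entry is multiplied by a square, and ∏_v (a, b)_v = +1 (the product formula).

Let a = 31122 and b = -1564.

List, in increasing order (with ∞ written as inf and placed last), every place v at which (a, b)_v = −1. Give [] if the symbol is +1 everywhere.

(a, b) ≡ (3458, -391) mod (ℚ^×)²; places V = {2, 3, 7, 13, 17, 19, 23, ∞}.
(a,b)_19: α=1, u≡4; β=0, v≡13 (mod 19); (4|19)=+1, (13|19)=-1; sign (−1)^0·+1^0·-1^1 = -1.
(a,b)_∞: sgn(3458)=+, sgn(-391)=−, so +1.
(a,b)_13: α=1, u≡2; β=0, v≡9 (mod 13); (2|13)=-1, (9|13)=+1; sign (−1)^0·-1^0·+1^1 = +1.
(a,b)_3: α=2, u≡2; β=0, v≡2 (mod 3); (2|3)=-1, (2|3)=-1; sign (−1)^0·-1^0·-1^2 = +1.
(a,b)_7: α=1, u≡1; β=0, v≡4 (mod 7); (1|7)=+1, (4|7)=+1; sign (−1)^0·+1^0·+1^1 = +1.
(a,b)_17: α=0, u≡12; β=1, v≡10 (mod 17); (12|17)=-1, (10|17)=-1; sign (−1)^0·-1^1·-1^0 = -1.
(a,b)_23: α=0, u≡3; β=1, v≡1 (mod 23); (3|23)=+1, (1|23)=+1; sign (−1)^0·+1^1·+1^0 = +1.
(a,b)_2: α=1, β=2; u≡1, v≡1 (mod 8); ε(u)ε(v)=0·0, αω(v)=1·0, βω(u)=2·0; sum ≡ 0  ⇒  +1.
|Ram(3458, -391)| = 2, even; anisotropic at {17, 19}.

[17, 19]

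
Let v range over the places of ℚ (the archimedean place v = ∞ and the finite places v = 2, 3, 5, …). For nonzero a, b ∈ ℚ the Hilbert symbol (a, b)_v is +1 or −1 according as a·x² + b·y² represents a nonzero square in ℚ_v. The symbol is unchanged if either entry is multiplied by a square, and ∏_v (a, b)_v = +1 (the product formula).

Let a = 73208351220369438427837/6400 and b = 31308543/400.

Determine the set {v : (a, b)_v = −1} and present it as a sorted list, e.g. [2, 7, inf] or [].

[17, 37, 41, 47]

Mod squares: a ≡ 6049506253, b ≡ 3478727. Check v ∈ {∞, 2, 3, 5, 7, 17, 23, 31, 37, 41, 47}.
v=37: a=37^1·(≡29), b=37^0·(≡22) mod 37; (29|37)=-1, (22|37)=-1; (−1)^{1·0·18}·(-1)^0·(-1)^1 = -1.
v=47: a=47^1·(≡38), b=47^0·(≡20) mod 47; (38|47)=-1, (20|47)=-1; (−1)^{1·0·23}·(-1)^0·(-1)^1 = -1.
v=31: a=31^3·(≡23), b=31^1·(≡9) mod 31; (23|31)=-1, (9|31)=+1; (−1)^{3·1·15}·(-1)^1·(+1)^3 = +1.
v=3: a=3^0·(≡1), b=3^2·(≡2) mod 3; (1|3)=+1, (2|3)=-1; (−1)^{0·2·1}·(+1)^2·(-1)^0 = +1.
v=5: a=5^-2·(≡2), b=5^-2·(≡3) mod 5; (2|5)=-1, (3|5)=-1; (−1)^{-2·-2·2}·(-1)^-2·(-1)^-2 = +1.
v=17: a=17^3·(≡5), b=17^1·(≡2) mod 17; (5|17)=-1, (2|17)=+1; (−1)^{3·1·8}·(-1)^1·(+1)^3 = -1.
v=41: a=41^3·(≡22), b=41^1·(≡33) mod 41; (22|41)=-1, (33|41)=+1; (−1)^{3·1·20}·(-1)^1·(+1)^3 = -1.
v=7: a=7^3·(≡2), b=7^1·(≡6) mod 7; (2|7)=+1, (6|7)=-1; (−1)^{3·1·3}·(+1)^1·(-1)^3 = +1.
v=23: a=23^3·(≡10), b=23^1·(≡1) mod 23; (10|23)=-1, (1|23)=+1; (−1)^{3·1·11}·(-1)^1·(+1)^3 = +1.
v=2: v_2(a)=-8, v_2(b)=-4; units ≡ 5, 7 (mod 8); ε·ε+αω+βω = 0·1+-8·0+-4·1 ≡ 0  ⇒  (a,b)_2 = +1.
v=∞: 6049506253 > 0 and 3478727 > 0  ⇒  (a,b)_∞ = +1.
|Ram(6049506253, 3478727)| = 4, even; anisotropic at {17, 37, 41, 47}.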